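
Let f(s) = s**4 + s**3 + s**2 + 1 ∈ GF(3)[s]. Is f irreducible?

Yes

Check for roots in GF(3): f(0) = 1; f(1) = 1; f(2) = 2.
No roots, so no linear factors.
Monic irreducibles of degree 2 over GF(3): s**2 + 1, s**2 + s - 1, s**2 - s - 1.
None of them divide f (all give nonzero remainder).
No irreducible factor of degree ≤ 2 exists, so f is irreducible over GF(3).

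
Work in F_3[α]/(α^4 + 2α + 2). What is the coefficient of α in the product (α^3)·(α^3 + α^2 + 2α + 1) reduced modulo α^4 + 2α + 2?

Multiply in F_3[α]: (α^3)·(α^3 + α^2 + 2α + 1) = α^6 + α^5 + 2α^4 + α^3.
Reduce using α^4 ≡ α + 1 (mod α^4 + 2α + 2).
Reduced: 2α^3 + 2α^2 + 2.

0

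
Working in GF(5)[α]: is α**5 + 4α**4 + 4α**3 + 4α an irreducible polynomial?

No

Write h(α) = α**5 + 4α**4 + 4α**3 + 4α.
Check for roots in GF(5): h(0) = 0 → root; h(1) = 3; h(2) = 1; h(3) = 2; h(4) = 0 → root.
h(0) = 0, so (α) divides h(α); h is reducible.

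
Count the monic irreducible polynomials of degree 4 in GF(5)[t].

150

Gauss's count: N_{5}(4) = (1/4) Σ_{d|4} μ(4/d)·5^d.
Divisors of 4: 1, 2, 4; μ(4/d) for each: 0, -1, 1.
Σ = − 5^2 + 5^4 = 600.
N = 600/4 = 150.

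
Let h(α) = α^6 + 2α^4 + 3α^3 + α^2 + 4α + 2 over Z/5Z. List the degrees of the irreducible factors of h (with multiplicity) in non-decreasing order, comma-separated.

1, 1, 2, 2

Roots in Z/5Z: h(0) = 2; h(1) = 3; h(2) = 4; h(3) = 0 → root; h(4) = 4.
Linear factors from roots: (α + 2).
Complete factorization: h(α) = (α + 2)^2·(α^2 + 3)·(α^2 + α + 1).
Factor degrees with multiplicity: 1 + 1 + 2 + 2 = 6.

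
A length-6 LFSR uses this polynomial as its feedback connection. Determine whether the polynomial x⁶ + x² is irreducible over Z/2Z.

Write m(x) = x⁶ + x².
Check for roots in Z/2Z: m(0) = 0 → root; m(1) = 0 → root.
m(0) = 0, so (x) divides m(x); m is reducible.

No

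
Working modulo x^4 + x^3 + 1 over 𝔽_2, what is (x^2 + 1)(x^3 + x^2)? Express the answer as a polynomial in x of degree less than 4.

Multiply in 𝔽_2[x]: (x^2 + 1)·(x^3 + x^2) = x^5 + x^4 + x^3 + x^2.
Reduce using x^4 ≡ x^3 + 1 (mod x^4 + x^3 + 1).
Reduced: x^3 + x^2 + x.

x^3 + x^2 + x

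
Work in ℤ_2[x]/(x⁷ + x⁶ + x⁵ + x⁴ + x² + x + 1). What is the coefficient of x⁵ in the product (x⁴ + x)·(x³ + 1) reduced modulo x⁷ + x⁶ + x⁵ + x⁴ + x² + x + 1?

Multiply in ℤ_2[x]: (x⁴ + x)·(x³ + 1) = x⁷ + x.
Reduce using x⁷ ≡ x⁶ + x⁵ + x⁴ + x² + x + 1 (mod x⁷ + x⁶ + x⁵ + x⁴ + x² + x + 1).
Reduced: x⁶ + x⁵ + x⁴ + x² + 1.

1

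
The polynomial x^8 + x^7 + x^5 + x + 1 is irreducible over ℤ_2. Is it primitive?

No

Write f(x) = x^8 + x^7 + x^5 + x + 1.
|GF(2^8)^×| = 2^8 − 1 = 255. Prime factorization: 255 = 3·5·17.
f is primitive ⇔ x has order 255 in GF(2)[x]/(f), i.e. x^(255/q) ≠ 1 for each prime q | 255.
x^(85) mod f = 1
x^(51) mod f = x^6 + x^4 + x^3 + x.
x^(15) mod f = x^5 + x^4 + x^3.
Since x^(85) = 1, the order of x divides 85 < 255; not primitive.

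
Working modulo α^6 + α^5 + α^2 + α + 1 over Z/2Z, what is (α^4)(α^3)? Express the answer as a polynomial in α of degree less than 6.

Multiply in Z/2Z[α]: (α^4)·(α^3) = α^7.
Reduce using α^6 ≡ α^5 + α^2 + α + 1 (mod α^6 + α^5 + α^2 + α + 1).
Reduced: α^5 + α^3 + 1.

α^5 + α^3 + 1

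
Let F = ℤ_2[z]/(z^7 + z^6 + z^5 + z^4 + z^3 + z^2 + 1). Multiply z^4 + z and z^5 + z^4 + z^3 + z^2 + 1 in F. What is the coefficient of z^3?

Multiply in ℤ_2[z]: (z^4 + z)·(z^5 + z^4 + z^3 + z^2 + 1) = z^9 + z^8 + z^7 + z^5 + z^3 + z.
Reduce using z^7 ≡ z^6 + z^5 + z^4 + z^3 + z^2 + 1 (mod z^7 + z^6 + z^5 + z^4 + z^3 + z^2 + 1).
Reduced: z^6 + z^4 + z^3 + z^2 + z.

1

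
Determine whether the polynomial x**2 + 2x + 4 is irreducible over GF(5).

Write P(x) = x**2 + 2x + 4.
Check for roots in GF(5): P(0) = 4; P(1) = 2; P(2) = 2; P(3) = 4; P(4) = 3.
No roots. A degree-2 polynomial over a field with no linear factor is irreducible.

Yes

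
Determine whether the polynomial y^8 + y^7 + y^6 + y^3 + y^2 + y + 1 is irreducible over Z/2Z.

Write m(y) = y^8 + y^7 + y^6 + y^3 + y^2 + y + 1.
Check for roots in Z/2Z: m(0) = 1; m(1) = 1.
No roots, so no linear factors.
Monic irreducibles of degree 2 over GF(2): y^2 + y + 1.
None of them divide m (all give nonzero remainder).
Monic irreducibles of degree 3 over GF(2): y^3 + y + 1, y^3 + y^2 + 1.
None of them divide m (all give nonzero remainder).
Monic irreducibles of degree 4 over GF(2): y^4 + y + 1, y^4 + y^3 + 1, y^4 + y^3 + y^2 + y + 1.
None of them divide m (all give nonzero remainder).
No irreducible factor of degree ≤ 4 exists, so m is irreducible over GF(2).

Yes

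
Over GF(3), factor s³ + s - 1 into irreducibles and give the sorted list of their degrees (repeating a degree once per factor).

1, 2

Write f(s) = s³ + s - 1.
Roots in GF(3): f(0) = 2; f(1) = 1; f(2) = 0 → root.
Linear factors from roots: (s + 1).
Complete factorization: f(s) = (s + 1)·(s² - s - 1).
Factor degrees with multiplicity: 1 + 2 = 3.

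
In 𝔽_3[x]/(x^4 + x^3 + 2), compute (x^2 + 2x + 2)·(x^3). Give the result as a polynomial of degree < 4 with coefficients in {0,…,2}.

x^3 + x + 1

Multiply in 𝔽_3[x]: (x^2 + 2x + 2)·(x^3) = x^5 + 2x^4 + 2x^3.
Reduce using x^4 ≡ 2x^3 + 1 (mod x^4 + x^3 + 2).
Reduced: x^3 + x + 1.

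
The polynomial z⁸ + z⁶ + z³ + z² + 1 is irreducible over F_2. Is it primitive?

Yes

Write f(z) = z⁸ + z⁶ + z³ + z² + 1.
|GF(2^8)^×| = 2^8 − 1 = 255. Prime factorization: 255 = 3·5·17.
f is primitive ⇔ z has order 255 in GF(2)[z]/(f), i.e. z^(255/q) ≠ 1 for each prime q | 255.
z^(85) mod f = z⁴ + z³ + z².
z^(51) mod f = z⁷ + z⁵.
z^(15) mod f = z⁶ + z⁵ + z⁴ + z³ + z².
None equal 1, so z has full order 255; f is primitive.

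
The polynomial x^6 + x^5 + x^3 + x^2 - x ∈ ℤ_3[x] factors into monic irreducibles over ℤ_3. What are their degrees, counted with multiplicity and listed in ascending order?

Write f(x) = x^6 + x^5 + x^3 + x^2 - x.
Roots in ℤ_3: f(0) = 0 → root; f(1) = 0 → root; f(2) = 1.
Linear factors from roots: (x), (x - 1).
Complete factorization: f(x) = (x)·(x - 1)^2·(x^3 - x - 1).
Factor degrees with multiplicity: 1 + 1 + 1 + 3 = 6.

1, 1, 1, 3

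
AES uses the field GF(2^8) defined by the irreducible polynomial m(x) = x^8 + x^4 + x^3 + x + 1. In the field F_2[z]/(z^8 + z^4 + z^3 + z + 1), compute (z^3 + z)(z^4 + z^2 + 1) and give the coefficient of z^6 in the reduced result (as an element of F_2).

0

Multiply in F_2[z]: (z^3 + z)·(z^4 + z^2 + 1) = z^7 + z.
Reduced: z^7 + z.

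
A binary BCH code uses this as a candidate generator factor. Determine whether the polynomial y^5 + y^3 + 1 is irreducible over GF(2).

Write m(y) = y^5 + y^3 + 1.
Check for roots in GF(2): m(0) = 1; m(1) = 1.
No roots, so no linear factors.
Monic irreducibles of degree 2 over GF(2): y^2 + y + 1.
None of them divide m (all give nonzero remainder).
No irreducible factor of degree ≤ 2 exists, so m is irreducible over GF(2).

Yes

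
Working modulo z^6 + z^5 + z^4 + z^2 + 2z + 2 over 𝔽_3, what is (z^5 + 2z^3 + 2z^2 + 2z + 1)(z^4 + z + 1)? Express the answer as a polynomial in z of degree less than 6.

Multiply in 𝔽_3[z]: (z^5 + 2z^3 + 2z^2 + 2z + 1)·(z^4 + z + 1) = z^9 + 2z^7 + z^3 + z^2 + 1.
Reduce using z^6 ≡ 2z^5 + 2z^4 + 2z^2 + z + 1 (mod z^6 + z^5 + z^4 + z^2 + 2z + 2).
Reduced: z^5 + 2z^3 + z.

z^5 + 2z^3 + z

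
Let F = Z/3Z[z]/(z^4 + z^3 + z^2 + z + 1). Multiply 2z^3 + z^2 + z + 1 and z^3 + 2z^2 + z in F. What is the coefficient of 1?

0

Multiply in Z/3Z[z]: (2z^3 + z^2 + z + 1)·(z^3 + 2z^2 + z) = 2z^6 + 2z^5 + 2z^4 + z^3 + z.
Reduce using z^4 ≡ 2z^3 + 2z^2 + 2z + 2 (mod z^4 + z^3 + z^2 + z + 1).
Reduced: 2z^3 + z^2 + z.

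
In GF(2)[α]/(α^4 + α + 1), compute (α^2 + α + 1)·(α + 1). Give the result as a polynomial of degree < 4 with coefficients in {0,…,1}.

α^3 + 1

Multiply in GF(2)[α]: (α^2 + α + 1)·(α + 1) = α^3 + 1.
Reduced: α^3 + 1.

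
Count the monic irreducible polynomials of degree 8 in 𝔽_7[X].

720300

By the necklace-counting formula, N_7(8) = (1/8) Σ_{d|8} μ(8/d)·7^d.
Divisors of 8: 1, 2, 4, 8; μ(8/d) for each: 0, 0, -1, 1.
Σ = − 7^4 + 7^8 = 5762400.
N = 5762400/8 = 720300.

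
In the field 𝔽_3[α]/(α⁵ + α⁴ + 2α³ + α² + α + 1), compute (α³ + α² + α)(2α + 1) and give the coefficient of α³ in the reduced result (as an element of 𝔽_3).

0

Multiply in 𝔽_3[α]: (α³ + α² + α)·(2α + 1) = 2α⁴ + α.
Reduced: 2α⁴ + α.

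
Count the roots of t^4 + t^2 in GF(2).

2

Write h(t) = t^4 + t^2.
Evaluate at each of the 2 elements of GF(2):
h(0) = 0 → root; h(1) = 0 → root.
Roots: {0, 1}.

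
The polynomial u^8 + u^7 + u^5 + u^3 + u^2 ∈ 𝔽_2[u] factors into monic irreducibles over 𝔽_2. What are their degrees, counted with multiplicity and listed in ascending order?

1, 1, 2, 2, 2

Write h(u) = u^8 + u^7 + u^5 + u^3 + u^2.
Roots in 𝔽_2: h(0) = 0 → root; h(1) = 1.
Linear factors from roots: (u).
Complete factorization: h(u) = (u)^2·(u^2 + u + 1)^3.
Factor degrees with multiplicity: 1 + 1 + 2 + 2 + 2 = 8.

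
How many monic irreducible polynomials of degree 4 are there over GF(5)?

x^(5^4) − x is the product of all monic irreducibles of degree dividing 4; Möbius inversion gives N = (1/4) Σ μ(4/d)·5^d.
Divisors of 4: 1, 2, 4; μ(4/d) for each: 0, -1, 1.
Σ = − 5^2 + 5^4 = 600.
N = 600/4 = 150.

150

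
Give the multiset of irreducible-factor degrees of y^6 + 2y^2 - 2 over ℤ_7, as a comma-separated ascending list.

1, 1, 2, 2

Write f(y) = y^6 + 2y^2 - 2.
Linear factors from roots: (y - 2), (y + 2).
Complete factorization: f(y) = (y + 2)·(y - 2)·(y^2 + 2)^2.
Factor degrees with multiplicity: 1 + 1 + 2 + 2 = 6.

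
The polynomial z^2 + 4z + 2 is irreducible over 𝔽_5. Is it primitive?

Write f(z) = z^2 + 4z + 2.
|GF(5^2)^×| = 5^2 − 1 = 24. Prime factorization: 24 = 2^3·3.
f is primitive ⇔ z has order 24 in GF(5)[z]/(f), i.e. z^(24/q) ≠ 1 for each prime q | 24.
z^(12) mod f = 4.
z^(8) mod f = 2z + 1.
None equal 1, so z has full order 24; f is primitive.

Yes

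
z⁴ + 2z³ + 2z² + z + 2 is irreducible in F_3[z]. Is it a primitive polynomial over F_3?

Yes

Write f(z) = z⁴ + 2z³ + 2z² + z + 2.
|GF(3^4)^×| = 3^4 − 1 = 80. Prime factorization: 80 = 2^4·5.
f is primitive ⇔ z has order 80 in GF(3)[z]/(f), i.e. z^(80/q) ≠ 1 for each prime q | 80.
z^(40) mod f = 2.
z^(16) mod f = z² + 2z.
None equal 1, so z has full order 80; f is primitive.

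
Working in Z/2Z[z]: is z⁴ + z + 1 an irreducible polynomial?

Yes

Write f(z) = z⁴ + z + 1.
Check for roots in Z/2Z: f(0) = 1; f(1) = 1.
No roots, so no linear factors.
Monic irreducibles of degree 2 over GF(2): z² + z + 1.
None of them divide f (all give nonzero remainder).
No irreducible factor of degree ≤ 2 exists, so f is irreducible over GF(2).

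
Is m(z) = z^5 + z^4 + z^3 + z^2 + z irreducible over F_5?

Check for roots in F_5: m(0) = 0 → root; m(1) = 0 → root; m(2) = 2; m(3) = 3; m(4) = 4.
m(0) = 0, so (z) divides m(z); m is reducible.

No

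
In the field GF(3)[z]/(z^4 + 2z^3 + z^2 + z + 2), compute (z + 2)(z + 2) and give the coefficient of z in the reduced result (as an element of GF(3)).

1

Multiply in GF(3)[z]: (z + 2)·(z + 2) = z^2 + z + 1.
Reduced: z^2 + z + 1.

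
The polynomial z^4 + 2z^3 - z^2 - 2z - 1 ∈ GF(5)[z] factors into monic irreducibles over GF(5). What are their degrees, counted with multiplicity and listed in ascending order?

4

Write f(z) = z^4 + 2z^3 - z^2 - 2z - 1.
Roots in GF(5): f(0) = 4; f(1) = 4; f(2) = 3; f(3) = 4; f(4) = 4.
Complete factorization: f(z) = (z^4 + 2z^3 - z^2 - 2z - 1).
Factor degrees with multiplicity: 4 = 4.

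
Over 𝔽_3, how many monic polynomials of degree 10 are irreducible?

5880

The number of monic irreducibles of degree 10 over GF(3) is (1/10)·Σ_{d∣10} μ(10/d) 3^d.
Divisors of 10: 1, 2, 5, 10; μ(10/d) for each: 1, -1, -1, 1.
Σ = 3^1 − 3^2 − 3^5 + 3^10 = 58800.
N = 58800/10 = 5880.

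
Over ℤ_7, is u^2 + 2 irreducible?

Write g(u) = u^2 + 2.
Check for roots in ℤ_7: g(0) = 2; g(1) = 3; g(2) = 6; g(3) = 4; g(4) = 4; g(5) = 6; g(6) = 3.
No roots. A degree-2 polynomial over a field with no linear factor is irreducible.

Yes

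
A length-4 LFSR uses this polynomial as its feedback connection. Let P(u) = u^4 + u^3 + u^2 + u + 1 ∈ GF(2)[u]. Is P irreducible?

Yes

Check for roots in GF(2): P(0) = 1; P(1) = 1.
No roots, so no linear factors.
Monic irreducibles of degree 2 over GF(2): u^2 + u + 1.
None of them divide P (all give nonzero remainder).
No irreducible factor of degree ≤ 2 exists, so P is irreducible over GF(2).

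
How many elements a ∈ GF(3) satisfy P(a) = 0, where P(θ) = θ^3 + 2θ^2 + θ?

2

Evaluate at each of the 3 elements of GF(3):
P(0) = 0 → root; P(1) = 1; P(2) = 0 → root.
Roots: {0, 2}.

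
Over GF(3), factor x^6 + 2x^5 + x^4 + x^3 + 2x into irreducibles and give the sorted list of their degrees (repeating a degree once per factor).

1, 1, 2, 2

Write h(x) = x^6 + 2x^5 + x^4 + x^3 + 2x.
Roots in GF(3): h(0) = 0 → root; h(1) = 1; h(2) = 0 → root.
Linear factors from roots: (x), (x + 1).
Complete factorization: h(x) = (x)·(x + 1)·(x^2 + 1)·(x^2 + x + 2).
Factor degrees with multiplicity: 1 + 1 + 2 + 2 = 6.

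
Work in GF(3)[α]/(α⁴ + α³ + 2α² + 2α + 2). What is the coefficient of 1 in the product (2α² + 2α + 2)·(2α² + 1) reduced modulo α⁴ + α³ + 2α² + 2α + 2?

Multiply in GF(3)[α]: (2α² + 2α + 2)·(2α² + 1) = α⁴ + α³ + 2α + 2.
Reduce using α⁴ ≡ 2α³ + α² + α + 1 (mod α⁴ + α³ + 2α² + 2α + 2).
Reduced: α².

0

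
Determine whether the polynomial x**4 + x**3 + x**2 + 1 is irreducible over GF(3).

Write m(x) = x**4 + x**3 + x**2 + 1.
Check for roots in GF(3): m(0) = 1; m(1) = 1; m(2) = 2.
No roots, so no linear factors.
Monic irreducibles of degree 2 over GF(3): x**2 + 1, x**2 + x + 2, x**2 + 2x + 2.
None of them divide m (all give nonzero remainder).
No irreducible factor of degree ≤ 2 exists, so m is irreducible over GF(3).

Yes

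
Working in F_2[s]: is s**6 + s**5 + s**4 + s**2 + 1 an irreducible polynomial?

Write P(s) = s**6 + s**5 + s**4 + s**2 + 1.
Check for roots in F_2: P(0) = 1; P(1) = 1.
No roots, so no linear factors.
Monic irreducibles of degree 2 over GF(2): s**2 + s + 1.
None of them divide P (all give nonzero remainder).
Monic irreducibles of degree 3 over GF(2): s**3 + s + 1, s**3 + s**2 + 1.
None of them divide P (all give nonzero remainder).
No irreducible factor of degree ≤ 3 exists, so P is irreducible over GF(2).

Yes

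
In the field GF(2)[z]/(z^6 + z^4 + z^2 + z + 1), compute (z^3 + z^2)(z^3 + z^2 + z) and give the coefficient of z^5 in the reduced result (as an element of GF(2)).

0

Multiply in GF(2)[z]: (z^3 + z^2)·(z^3 + z^2 + z) = z^6 + z^3.
Reduce using z^6 ≡ z^4 + z^2 + z + 1 (mod z^6 + z^4 + z^2 + z + 1).
Reduced: z^4 + z^3 + z^2 + z + 1.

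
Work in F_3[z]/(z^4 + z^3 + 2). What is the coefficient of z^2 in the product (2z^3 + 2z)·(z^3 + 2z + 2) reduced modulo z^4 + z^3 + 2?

Multiply in F_3[z]: (2z^3 + 2z)·(z^3 + 2z + 2) = 2z^6 + z^3 + z^2 + z.
Reduce using z^4 ≡ 2z^3 + 1 (mod z^4 + z^3 + 2).
Reduced: 2z^3 + 2z + 2.

0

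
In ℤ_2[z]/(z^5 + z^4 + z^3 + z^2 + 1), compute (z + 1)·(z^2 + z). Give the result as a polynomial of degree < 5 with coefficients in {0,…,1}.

Multiply in ℤ_2[z]: (z + 1)·(z^2 + z) = z^3 + z.
Reduced: z^3 + z.

z^3 + z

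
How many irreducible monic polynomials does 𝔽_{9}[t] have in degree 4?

The number of monic irreducibles of degree 4 over GF(9) is (1/4)·Σ_{d∣4} μ(4/d) 9^d.
Divisors of 4: 1, 2, 4; μ(4/d) for each: 0, -1, 1.
Σ = − 9^2 + 9^4 = 6480.
N = 6480/4 = 1620.

1620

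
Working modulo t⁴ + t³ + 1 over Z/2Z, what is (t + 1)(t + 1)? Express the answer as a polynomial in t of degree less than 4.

Multiply in Z/2Z[t]: (t + 1)·(t + 1) = t² + 1.
Reduced: t² + 1.

t^2 + 1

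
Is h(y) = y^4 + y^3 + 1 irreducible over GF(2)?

Yes

Check for roots in GF(2): h(0) = 1; h(1) = 1.
No roots, so no linear factors.
Monic irreducibles of degree 2 over GF(2): y^2 + y + 1.
None of them divide h (all give nonzero remainder).
No irreducible factor of degree ≤ 2 exists, so h is irreducible over GF(2).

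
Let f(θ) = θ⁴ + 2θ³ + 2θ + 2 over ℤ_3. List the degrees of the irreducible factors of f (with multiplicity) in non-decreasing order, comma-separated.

2, 2

Roots in ℤ_3: f(0) = 2; f(1) = 1; f(2) = 2.
Complete factorization: f(θ) = (θ² + 1)·(θ² + 2θ + 2).
Factor degrees with multiplicity: 2 + 2 = 4.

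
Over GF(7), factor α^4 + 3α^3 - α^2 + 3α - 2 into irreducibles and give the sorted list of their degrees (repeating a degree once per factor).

2, 2

Write f(α) = α^4 + 3α^3 - α^2 + 3α - 2.
Complete factorization: f(α) = (α^2 + 1)·(α^2 + 3α - 2).
Factor degrees with multiplicity: 2 + 2 = 4.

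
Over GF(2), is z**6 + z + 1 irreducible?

Write P(z) = z**6 + z + 1.
Check for roots in GF(2): P(0) = 1; P(1) = 1.
No roots, so no linear factors.
Monic irreducibles of degree 2 over GF(2): z**2 + z + 1.
None of them divide P (all give nonzero remainder).
Monic irreducibles of degree 3 over GF(2): z**3 + z + 1, z**3 + z**2 + 1.
None of them divide P (all give nonzero remainder).
No irreducible factor of degree ≤ 3 exists, so P is irreducible over GF(2).

Yes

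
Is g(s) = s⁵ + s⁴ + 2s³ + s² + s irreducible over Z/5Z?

No

Check for roots in Z/5Z: g(0) = 0 → root; g(1) = 1; g(2) = 0 → root; g(3) = 0 → root; g(4) = 3.
g(0) = 0, so (s) divides g(s); g is reducible.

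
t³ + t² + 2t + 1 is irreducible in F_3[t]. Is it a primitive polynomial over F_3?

Yes

Write f(t) = t³ + t² + 2t + 1.
|GF(3^3)^×| = 3^3 − 1 = 26. Prime factorization: 26 = 2·13.
f is primitive ⇔ t has order 26 in GF(3)[t]/(f), i.e. t^(26/q) ≠ 1 for each prime q | 26.
t^(13) mod f = 2.
t^(2) mod f = t².
None equal 1, so t has full order 26; f is primitive.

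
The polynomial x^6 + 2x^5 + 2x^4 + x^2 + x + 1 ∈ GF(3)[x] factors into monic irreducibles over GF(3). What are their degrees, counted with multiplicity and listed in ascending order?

Write h(x) = x^6 + 2x^5 + 2x^4 + x^2 + x + 1.
Roots in GF(3): h(0) = 1; h(1) = 2; h(2) = 2.
Complete factorization: h(x) = (x^6 + 2x^5 + 2x^4 + x^2 + x + 1).
Factor degrees with multiplicity: 6 = 6.

6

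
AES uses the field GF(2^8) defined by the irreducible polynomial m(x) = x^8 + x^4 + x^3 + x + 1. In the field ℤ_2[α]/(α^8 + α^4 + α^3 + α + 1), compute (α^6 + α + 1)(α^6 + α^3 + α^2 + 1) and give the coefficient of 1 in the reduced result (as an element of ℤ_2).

1

Multiply in ℤ_2[α]: (α^6 + α + 1)·(α^6 + α^3 + α^2 + 1) = α^12 + α^9 + α^8 + α^7 + α^4 + α^2 + α + 1.
Reduce using α^8 ≡ α^4 + α^3 + α + 1 (mod α^8 + α^4 + α^3 + α + 1).
Reduced: α^4 + 1.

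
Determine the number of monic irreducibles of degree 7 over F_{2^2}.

The number of monic irreducibles of degree 7 over GF(4) is (1/7)·Σ_{d∣7} μ(7/d) 4^d.
Divisors of 7: 1, 7; μ(7/d) for each: -1, 1.
Σ = − 4^1 + 4^7 = 16380.
N = 16380/7 = 2340.

2340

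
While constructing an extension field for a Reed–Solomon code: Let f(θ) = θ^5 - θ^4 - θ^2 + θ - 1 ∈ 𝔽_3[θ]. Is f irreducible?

Yes

Check for roots in 𝔽_3: f(0) = 2; f(1) = 2; f(2) = 1.
No roots, so no linear factors.
Monic irreducibles of degree 2 over GF(3): θ^2 + 1, θ^2 + θ - 1, θ^2 - θ - 1.
None of them divide f (all give nonzero remainder).
No irreducible factor of degree ≤ 2 exists, so f is irreducible over GF(3).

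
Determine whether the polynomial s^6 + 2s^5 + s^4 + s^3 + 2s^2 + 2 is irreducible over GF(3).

Write f(s) = s^6 + 2s^5 + s^4 + s^3 + 2s^2 + 2.
Check for roots in GF(3): f(0) = 2; f(1) = 0 → root; f(2) = 0 → root.
f(1) = 0, so (s − 1) divides f(s); f is reducible.

No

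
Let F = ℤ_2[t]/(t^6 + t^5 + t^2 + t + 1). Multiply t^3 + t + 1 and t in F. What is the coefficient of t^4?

1

Multiply in ℤ_2[t]: (t^3 + t + 1)·(t) = t^4 + t^2 + t.
Reduced: t^4 + t^2 + t.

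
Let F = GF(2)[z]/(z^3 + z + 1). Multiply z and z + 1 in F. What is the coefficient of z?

Multiply in GF(2)[z]: (z)·(z + 1) = z^2 + z.
Reduced: z^2 + z.

1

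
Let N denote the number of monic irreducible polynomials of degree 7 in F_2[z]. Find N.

18

By the necklace-counting formula, N_2(7) = (1/7) Σ_{d|7} μ(7/d)·2^d.
Divisors of 7: 1, 7; μ(7/d) for each: -1, 1.
Σ = − 2^1 + 2^7 = 126.
N = 126/7 = 18.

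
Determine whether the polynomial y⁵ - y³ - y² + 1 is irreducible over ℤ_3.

Write h(y) = y⁵ - y³ - y² + 1.
Check for roots in ℤ_3: h(0) = 1; h(1) = 0 → root; h(2) = 0 → root.
h(1) = 0, so (y − 1) divides h(y); h is reducible.

No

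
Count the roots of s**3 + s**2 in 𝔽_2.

2

Write g(s) = s**3 + s**2.
Evaluate at each of the 2 elements of 𝔽_2:
g(0) = 0 → root; g(1) = 0 → root.
Roots: {0, 1}.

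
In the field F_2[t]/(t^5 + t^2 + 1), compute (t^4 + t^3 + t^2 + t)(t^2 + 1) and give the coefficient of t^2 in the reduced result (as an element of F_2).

0

Multiply in F_2[t]: (t^4 + t^3 + t^2 + t)·(t^2 + 1) = t^6 + t^5 + t^2 + t.
Reduce using t^5 ≡ t^2 + 1 (mod t^5 + t^2 + 1).
Reduced: t^3 + 1.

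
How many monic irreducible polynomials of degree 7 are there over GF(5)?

The number of monic irreducibles of degree 7 over GF(5) is (1/7)·Σ_{d∣7} μ(7/d) 5^d.
Divisors of 7: 1, 7; μ(7/d) for each: -1, 1.
Σ = − 5^1 + 5^7 = 78120.
N = 78120/7 = 11160.

11160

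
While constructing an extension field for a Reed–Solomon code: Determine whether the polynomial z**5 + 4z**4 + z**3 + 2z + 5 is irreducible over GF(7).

Write g(z) = z**5 + 4z**4 + z**3 + 2z + 5.
Check for roots in GF(7): g(0) = 5; g(1) = 6; g(2) = 1; g(3) = 3; g(4) = 4; g(5) = 4; g(6) = 5.
No roots, so no linear factors.
Degree-2 irreducible divisors: test the 21 monic irreducibles of degree 2 over GF(7).
z**2 + 2z + 2 divides g: g(z) = (z**2 + 2z + 2)·(z**3 + 2z**2 + 2z + 6).

No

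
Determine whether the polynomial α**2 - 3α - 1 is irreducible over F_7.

Yes

Write P(α) = α**2 - 3α - 1.
Check for roots in F_7: P(0) = 6; P(1) = 4; P(2) = 4; P(3) = 6; P(4) = 3; P(5) = 2; P(6) = 3.
No roots. A degree-2 polynomial over a field with no linear factor is irreducible.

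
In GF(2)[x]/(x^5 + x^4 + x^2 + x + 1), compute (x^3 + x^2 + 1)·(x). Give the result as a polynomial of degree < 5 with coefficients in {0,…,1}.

Multiply in GF(2)[x]: (x^3 + x^2 + 1)·(x) = x^4 + x^3 + x.
Reduced: x^4 + x^3 + x.

x^4 + x^3 + x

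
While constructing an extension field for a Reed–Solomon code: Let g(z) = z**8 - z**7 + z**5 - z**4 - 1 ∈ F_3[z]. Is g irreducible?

Check for roots in F_3: g(0) = 2; g(1) = 2; g(2) = 2.
No roots, so no linear factors.
Monic irreducibles of degree 2 over GF(3): z**2 + 1, z**2 + z - 1, z**2 - z - 1.
None of them divide g (all give nonzero remainder).
Degree-3 irreducible divisors: test the 8 monic irreducibles of degree 3 over GF(3).
None of them divide g (all give nonzero remainder).
Degree-4 irreducible divisors: test the 18 monic irreducibles of degree 4 over GF(3).
None of them divide g (all give nonzero remainder).
No irreducible factor of degree ≤ 4 exists, so g is irreducible over GF(3).

Yes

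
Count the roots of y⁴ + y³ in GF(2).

Write h(y) = y⁴ + y³.
Evaluate at each of the 2 elements of GF(2):
h(0) = 0 → root; h(1) = 0 → root.
Roots: {0, 1}.

2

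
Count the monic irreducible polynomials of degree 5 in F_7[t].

3360

The number of monic irreducibles of degree 5 over GF(7) is (1/5)·Σ_{d∣5} μ(5/d) 7^d.
Divisors of 5: 1, 5; μ(5/d) for each: -1, 1.
Σ = − 7^1 + 7^5 = 16800.
N = 16800/5 = 3360.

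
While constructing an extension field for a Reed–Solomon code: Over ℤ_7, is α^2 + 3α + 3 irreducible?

Write m(α) = α^2 + 3α + 3.
Check for roots in ℤ_7: m(0) = 3; m(1) = 0 → root; m(2) = 6; m(3) = 0 → root; m(4) = 3; m(5) = 1; m(6) = 1.
m(1) = 0, so (α − 1) divides m(α); m is reducible.

No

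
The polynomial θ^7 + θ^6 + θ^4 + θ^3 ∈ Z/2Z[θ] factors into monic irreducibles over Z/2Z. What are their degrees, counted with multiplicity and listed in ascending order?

Write f(θ) = θ^7 + θ^6 + θ^4 + θ^3.
Roots in Z/2Z: f(0) = 0 → root; f(1) = 0 → root.
Linear factors from roots: (θ), (θ + 1).
Complete factorization: f(θ) = (θ + 1)^2·(θ)^3·(θ^2 + θ + 1).
Factor degrees with multiplicity: 1 + 1 + 1 + 1 + 1 + 2 = 7.

1, 1, 1, 1, 1, 2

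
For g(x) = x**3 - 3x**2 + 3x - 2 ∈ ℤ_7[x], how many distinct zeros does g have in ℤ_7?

Evaluate at each of the 7 elements of ℤ_7:
g(0) = 5; g(1) = 6; g(2) = 0 → root; g(3) = 0 → root; g(4) = 5; g(5) = 0 → root; g(6) = 5.
Roots: {2, 3, 5}.

3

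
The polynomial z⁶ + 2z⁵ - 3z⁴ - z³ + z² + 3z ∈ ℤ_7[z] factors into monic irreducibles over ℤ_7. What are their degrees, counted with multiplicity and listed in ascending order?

1, 1, 2, 2

Write f(z) = z⁶ + 2z⁵ - 3z⁴ - z³ + z² + 3z.
Linear factors from roots: (z), (z + 2).
Complete factorization: f(z) = (z)·(z + 2)·(z² + 3z + 1)·(z² - 3z - 2).
Factor degrees with multiplicity: 1 + 1 + 2 + 2 = 6.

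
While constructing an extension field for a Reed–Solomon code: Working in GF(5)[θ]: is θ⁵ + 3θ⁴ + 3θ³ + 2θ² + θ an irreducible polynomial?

Write P(θ) = θ⁵ + 3θ⁴ + 3θ³ + 2θ² + θ.
Check for roots in GF(5): P(0) = 0 → root; P(1) = 0 → root; P(2) = 4; P(3) = 3; P(4) = 0 → root.
P(0) = 0, so (θ) divides P(θ); P is reducible.

No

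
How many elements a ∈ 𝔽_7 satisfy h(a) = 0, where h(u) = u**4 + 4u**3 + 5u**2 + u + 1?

1

Evaluate at each of the 7 elements of 𝔽_7:
h(0) = 1; h(1) = 5; h(2) = 1; h(3) = 0 → root; h(4) = 2; h(5) = 3; h(6) = 2.
Roots: {3}.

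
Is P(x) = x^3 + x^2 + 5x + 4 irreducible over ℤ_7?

Check for roots in ℤ_7: P(0) = 4; P(1) = 4; P(2) = 5; P(3) = 6; P(4) = 6; P(5) = 4; P(6) = 6.
No roots. A degree-3 polynomial over a field with no linear factor is irreducible.

Yes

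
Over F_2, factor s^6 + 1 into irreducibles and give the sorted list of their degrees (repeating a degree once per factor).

Write h(s) = s^6 + 1.
Roots in F_2: h(0) = 1; h(1) = 0 → root.
Linear factors from roots: (s + 1).
Complete factorization: h(s) = (s + 1)^2·(s^2 + s + 1)^2.
Factor degrees with multiplicity: 1 + 1 + 2 + 2 = 6.

1, 1, 2, 2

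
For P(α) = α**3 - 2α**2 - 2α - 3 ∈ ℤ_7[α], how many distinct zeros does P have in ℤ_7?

Evaluate at each of the 7 elements of ℤ_7:
P(0) = 4; P(1) = 1; P(2) = 0 → root; P(3) = 0 → root; P(4) = 0 → root; P(5) = 6; P(6) = 3.
Roots: {2, 3, 4}.

3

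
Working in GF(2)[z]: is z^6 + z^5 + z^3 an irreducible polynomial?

No

Write f(z) = z^6 + z^5 + z^3.
Check for roots in GF(2): f(0) = 0 → root; f(1) = 1.
f(0) = 0, so (z) divides f(z); f is reducible.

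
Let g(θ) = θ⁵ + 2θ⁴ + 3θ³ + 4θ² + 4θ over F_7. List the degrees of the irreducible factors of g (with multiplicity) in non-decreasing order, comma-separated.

Linear factors from roots: (θ), (θ + 6), (θ + 5).
Complete factorization: g(θ) = (θ)·(θ + 5)·(θ + 6)·(θ² + 5θ + 2).
Factor degrees with multiplicity: 1 + 1 + 1 + 2 = 5.

1, 1, 1, 2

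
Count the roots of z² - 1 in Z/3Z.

2

Write h(z) = z² - 1.
Evaluate at each of the 3 elements of Z/3Z:
h(0) = 2; h(1) = 0 → root; h(2) = 0 → root.
Roots: {1, 2}.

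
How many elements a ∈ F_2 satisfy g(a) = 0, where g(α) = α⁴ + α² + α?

Evaluate at each of the 2 elements of F_2:
g(0) = 0 → root; g(1) = 1.
Roots: {0}.

1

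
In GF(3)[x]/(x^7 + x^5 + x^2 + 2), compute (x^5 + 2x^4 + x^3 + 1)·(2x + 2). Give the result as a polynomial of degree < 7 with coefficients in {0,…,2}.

2x^6 + 2x^3 + 2x + 2

Multiply in GF(3)[x]: (x^5 + 2x^4 + x^3 + 1)·(2x + 2) = 2x^6 + 2x^3 + 2x + 2.
Reduced: 2x^6 + 2x^3 + 2x + 2.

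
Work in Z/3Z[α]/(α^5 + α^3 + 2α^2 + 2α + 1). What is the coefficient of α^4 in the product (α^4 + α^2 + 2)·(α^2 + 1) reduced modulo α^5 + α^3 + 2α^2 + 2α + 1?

1

Multiply in Z/3Z[α]: (α^4 + α^2 + 2)·(α^2 + 1) = α^6 + 2α^4 + 2.
Reduce using α^5 ≡ 2α^3 + α^2 + α + 2 (mod α^5 + α^3 + 2α^2 + 2α + 1).
Reduced: α^4 + α^3 + α^2 + 2α + 2.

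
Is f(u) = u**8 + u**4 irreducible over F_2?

No

Check for roots in F_2: f(0) = 0 → root; f(1) = 0 → root.
f(0) = 0, so (u) divides f(u); f is reducible.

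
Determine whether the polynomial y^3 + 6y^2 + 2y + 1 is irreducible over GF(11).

No

Write P(y) = y^3 + 6y^2 + 2y + 1.
Check each element of GF(11) for a root: P(0)=1, P(1)=10, P(2)=4, P(3)=0, P(4)=4, P(5)=0, P(6)=5, P(7)=3, P(8)=0, P(9)=2, P(10)=4.
P(3) = 0, so (y − 3) divides P(y); P is reducible.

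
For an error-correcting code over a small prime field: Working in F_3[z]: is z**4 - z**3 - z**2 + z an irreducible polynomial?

Write m(z) = z**4 - z**3 - z**2 + z.
Check for roots in F_3: m(0) = 0 → root; m(1) = 0 → root; m(2) = 0 → root.
m(0) = 0, so (z) divides m(z); m is reducible.

No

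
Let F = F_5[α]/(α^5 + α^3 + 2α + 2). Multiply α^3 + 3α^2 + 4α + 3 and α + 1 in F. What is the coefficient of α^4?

Multiply in F_5[α]: (α^3 + 3α^2 + 4α + 3)·(α + 1) = α^4 + 4α^3 + 2α^2 + 2α + 3.
Reduced: α^4 + 4α^3 + 2α^2 + 2α + 3.

1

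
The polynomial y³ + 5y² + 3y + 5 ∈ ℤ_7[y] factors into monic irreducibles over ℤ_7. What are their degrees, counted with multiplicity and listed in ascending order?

1, 1, 1

Write h(y) = y³ + 5y² + 3y + 5.
Linear factors from roots: (y + 6), (y + 3).
Complete factorization: h(y) = (y + 6)·(y + 3)^2.
Factor degrees with multiplicity: 1 + 1 + 1 = 3.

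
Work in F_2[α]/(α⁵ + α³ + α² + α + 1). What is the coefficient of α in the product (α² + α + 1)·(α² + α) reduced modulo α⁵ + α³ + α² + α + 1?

1

Multiply in F_2[α]: (α² + α + 1)·(α² + α) = α⁴ + α.
Reduced: α⁴ + α.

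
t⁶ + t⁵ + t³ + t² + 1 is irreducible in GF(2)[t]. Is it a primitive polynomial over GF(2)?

Yes

Write f(t) = t⁶ + t⁵ + t³ + t² + 1.
|GF(2^6)^×| = 2^6 − 1 = 63. Prime factorization: 63 = 3^2·7.
f is primitive ⇔ t has order 63 in GF(2)[t]/(f), i.e. t^(63/q) ≠ 1 for each prime q | 63.
t^(21) mod f = t⁴ + t² + t + 1.
t^(9) mod f = t² + t.
None equal 1, so t has full order 63; f is primitive.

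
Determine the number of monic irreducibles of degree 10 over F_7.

The number of monic irreducibles of degree 10 over GF(7) is (1/10)·Σ_{d∣10} μ(10/d) 7^d.
Divisors of 10: 1, 2, 5, 10; μ(10/d) for each: 1, -1, -1, 1.
Σ = 7^1 − 7^2 − 7^5 + 7^10 = 282458400.
N = 282458400/10 = 28245840.

28245840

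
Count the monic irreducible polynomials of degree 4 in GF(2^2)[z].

60

Gauss's count: N_{4}(4) = (1/4) Σ_{d|4} μ(4/d)·4^d.
Divisors of 4: 1, 2, 4; μ(4/d) for each: 0, -1, 1.
Σ = − 4^2 + 4^4 = 240.
N = 240/4 = 60.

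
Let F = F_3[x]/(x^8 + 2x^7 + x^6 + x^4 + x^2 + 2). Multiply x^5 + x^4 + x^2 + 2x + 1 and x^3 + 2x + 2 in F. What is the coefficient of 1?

Multiply in F_3[x]: (x^5 + x^4 + x^2 + 2x + 1)·(x^3 + 2x + 2) = x^8 + x^7 + 2x^6 + 2x^5 + x^4 + 2.
Reduce using x^8 ≡ x^7 + 2x^6 + 2x^4 + 2x^2 + 1 (mod x^8 + 2x^7 + x^6 + x^4 + x^2 + 2).
Reduced: 2x^7 + x^6 + 2x^5 + 2x^2.

0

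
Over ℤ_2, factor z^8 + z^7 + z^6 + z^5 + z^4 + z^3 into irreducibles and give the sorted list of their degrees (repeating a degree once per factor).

Write f(z) = z^8 + z^7 + z^6 + z^5 + z^4 + z^3.
Roots in ℤ_2: f(0) = 0 → root; f(1) = 0 → root.
Linear factors from roots: (z), (z + 1).
Complete factorization: f(z) = (z + 1)·(z)^3·(z^2 + z + 1)^2.
Factor degrees with multiplicity: 1 + 1 + 1 + 1 + 2 + 2 = 8.

1, 1, 1, 1, 2, 2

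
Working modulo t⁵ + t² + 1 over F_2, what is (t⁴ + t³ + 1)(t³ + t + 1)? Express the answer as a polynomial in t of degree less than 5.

Multiply in F_2[t]: (t⁴ + t³ + 1)·(t³ + t + 1) = t⁷ + t⁶ + t⁵ + t + 1.
Reduce using t⁵ ≡ t² + 1 (mod t⁵ + t² + 1).
Reduced: t⁴ + t³.

t^4 + t^3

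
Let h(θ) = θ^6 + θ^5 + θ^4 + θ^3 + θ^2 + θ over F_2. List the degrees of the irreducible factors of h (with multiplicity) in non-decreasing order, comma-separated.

1, 1, 2, 2

Roots in F_2: h(0) = 0 → root; h(1) = 0 → root.
Linear factors from roots: (θ), (θ + 1).
Complete factorization: h(θ) = (θ)·(θ + 1)·(θ^2 + θ + 1)^2.
Factor degrees with multiplicity: 1 + 1 + 2 + 2 = 6.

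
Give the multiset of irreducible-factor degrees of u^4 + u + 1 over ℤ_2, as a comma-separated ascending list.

Write f(u) = u^4 + u + 1.
Roots in ℤ_2: f(0) = 1; f(1) = 1.
Complete factorization: f(u) = (u^4 + u + 1).
Factor degrees with multiplicity: 4 = 4.

4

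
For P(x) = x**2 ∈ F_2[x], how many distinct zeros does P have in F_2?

Evaluate at each of the 2 elements of F_2:
P(0) = 0 → root; P(1) = 1.
Roots: {0}.

1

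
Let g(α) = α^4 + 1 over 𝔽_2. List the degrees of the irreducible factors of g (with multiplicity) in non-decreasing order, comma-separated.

Roots in 𝔽_2: g(0) = 1; g(1) = 0 → root.
Linear factors from roots: (α + 1).
Complete factorization: g(α) = (α + 1)^4.
Factor degrees with multiplicity: 1 + 1 + 1 + 1 = 4.

1, 1, 1, 1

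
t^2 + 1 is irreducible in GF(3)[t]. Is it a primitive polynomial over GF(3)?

Write f(t) = t^2 + 1.
|GF(3^2)^×| = 3^2 − 1 = 8. Prime factorization: 8 = 2^3.
f is primitive ⇔ t has order 8 in GF(3)[t]/(f), i.e. t^(8/q) ≠ 1 for each prime q | 8.
t^(4) mod f = 1
Since t^(4) = 1, the order of t divides 4 < 8; not primitive.

No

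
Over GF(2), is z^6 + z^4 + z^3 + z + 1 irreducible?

Write m(z) = z^6 + z^4 + z^3 + z + 1.
Check for roots in GF(2): m(0) = 1; m(1) = 1.
No roots, so no linear factors.
Monic irreducibles of degree 2 over GF(2): z^2 + z + 1.
None of them divide m (all give nonzero remainder).
Monic irreducibles of degree 3 over GF(2): z^3 + z + 1, z^3 + z^2 + 1.
None of them divide m (all give nonzero remainder).
No irreducible factor of degree ≤ 3 exists, so m is irreducible over GF(2).

Yes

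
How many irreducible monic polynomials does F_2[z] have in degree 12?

The number of monic irreducibles of degree 12 over GF(2) is (1/12)·Σ_{d∣12} μ(12/d) 2^d.
Divisors of 12: 1, 2, 3, 4, 6, 12; μ(12/d) for each: 0, 1, 0, -1, -1, 1.
Σ = 2^2 − 2^4 − 2^6 + 2^12 = 4020.
N = 4020/12 = 335.

335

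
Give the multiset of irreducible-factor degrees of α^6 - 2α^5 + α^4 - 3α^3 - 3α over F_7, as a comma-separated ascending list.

Write g(α) = α^6 - 2α^5 + α^4 - 3α^3 - 3α.
Linear factors from roots: (α), (α - 2), (α + 3).
Complete factorization: g(α) = (α)·(α + 3)·(α - 2)·(α^3 - 3α^2 + 3α - 3).
Factor degrees with multiplicity: 1 + 1 + 1 + 3 = 6.

1, 1, 1, 3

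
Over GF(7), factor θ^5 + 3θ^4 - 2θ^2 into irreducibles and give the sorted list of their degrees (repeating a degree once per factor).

Write f(θ) = θ^5 + 3θ^4 - 2θ^2.
Linear factors from roots: (θ), (θ + 1).
Complete factorization: f(θ) = (θ + 1)·(θ)^2·(θ^2 + 2θ - 2).
Factor degrees with multiplicity: 1 + 1 + 1 + 2 = 5.

1, 1, 1, 2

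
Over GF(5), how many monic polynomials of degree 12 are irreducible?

The number of monic irreducibles of degree 12 over GF(5) is (1/12)·Σ_{d∣12} μ(12/d) 5^d.
Divisors of 12: 1, 2, 3, 4, 6, 12; μ(12/d) for each: 0, 1, 0, -1, -1, 1.
Σ = 5^2 − 5^4 − 5^6 + 5^12 = 244124400.
N = 244124400/12 = 20343700.

20343700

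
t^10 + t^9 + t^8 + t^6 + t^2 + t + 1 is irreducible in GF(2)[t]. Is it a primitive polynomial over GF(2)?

Yes

Write f(t) = t^10 + t^9 + t^8 + t^6 + t^2 + t + 1.
|GF(2^10)^×| = 2^10 − 1 = 1023. Prime factorization: 1023 = 3·11·31.
f is primitive ⇔ t has order 1023 in GF(2)[t]/(f), i.e. t^(1023/q) ≠ 1 for each prime q | 1023.
t^(341) mod f = t^9 + t^6 + t^5 + t^3 + t^2 + t + 1.
t^(93) mod f = t^8 + t^5 + t^4 + t^2.
t^(33) mod f = t^8 + t^6 + t^5 + t^3 + t^2.
None equal 1, so t has full order 1023; f is primitive.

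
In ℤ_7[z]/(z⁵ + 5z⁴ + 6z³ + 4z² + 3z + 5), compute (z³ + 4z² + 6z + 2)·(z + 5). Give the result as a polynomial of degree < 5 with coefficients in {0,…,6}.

Multiply in ℤ_7[z]: (z³ + 4z² + 6z + 2)·(z + 5) = z⁴ + 2z³ + 5z² + 4z + 3.
Reduced: z⁴ + 2z³ + 5z² + 4z + 3.

z^4 + 2z^3 + 5z^2 + 4z + 3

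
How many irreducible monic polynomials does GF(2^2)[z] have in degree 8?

8160

By the necklace-counting formula, N_4(8) = (1/8) Σ_{d|8} μ(8/d)·4^d.
Divisors of 8: 1, 2, 4, 8; μ(8/d) for each: 0, 0, -1, 1.
Σ = − 4^4 + 4^8 = 65280.
N = 65280/8 = 8160.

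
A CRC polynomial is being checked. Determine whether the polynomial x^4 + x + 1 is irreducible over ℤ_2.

Yes

Write g(x) = x^4 + x + 1.
Check for roots in ℤ_2: g(0) = 1; g(1) = 1.
No roots, so no linear factors.
Monic irreducibles of degree 2 over GF(2): x^2 + x + 1.
None of them divide g (all give nonzero remainder).
No irreducible factor of degree ≤ 2 exists, so g is irreducible over GF(2).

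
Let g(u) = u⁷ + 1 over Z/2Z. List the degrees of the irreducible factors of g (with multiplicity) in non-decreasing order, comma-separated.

1, 3, 3

Roots in Z/2Z: g(0) = 1; g(1) = 0 → root.
Linear factors from roots: (u + 1).
Complete factorization: g(u) = (u + 1)·(u³ + u + 1)·(u³ + u² + 1).
Factor degrees with multiplicity: 1 + 3 + 3 = 7.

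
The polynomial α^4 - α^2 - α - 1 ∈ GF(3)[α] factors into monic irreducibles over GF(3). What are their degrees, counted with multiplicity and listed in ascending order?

1, 1, 2

Write g(α) = α^4 - α^2 - α - 1.
Roots in GF(3): g(0) = 2; g(1) = 1; g(2) = 0 → root.
Linear factors from roots: (α + 1).
Complete factorization: g(α) = (α + 1)^2·(α^2 + α - 1).
Factor degrees with multiplicity: 1 + 1 + 2 = 4.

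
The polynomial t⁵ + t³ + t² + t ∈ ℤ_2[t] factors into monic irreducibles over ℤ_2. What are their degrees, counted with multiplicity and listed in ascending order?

Write f(t) = t⁵ + t³ + t² + t.
Roots in ℤ_2: f(0) = 0 → root; f(1) = 0 → root.
Linear factors from roots: (t), (t + 1).
Complete factorization: f(t) = (t)·(t + 1)·(t³ + t² + 1).
Factor degrees with multiplicity: 1 + 1 + 3 = 5.

1, 1, 3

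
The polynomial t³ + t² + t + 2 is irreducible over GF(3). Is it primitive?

Write f(t) = t³ + t² + t + 2.
|GF(3^3)^×| = 3^3 − 1 = 26. Prime factorization: 26 = 2·13.
f is primitive ⇔ t has order 26 in GF(3)[t]/(f), i.e. t^(26/q) ≠ 1 for each prime q | 26.
t^(13) mod f = 1
t^(2) mod f = t².
Since t^(13) = 1, the order of t divides 13 < 26; not primitive.

No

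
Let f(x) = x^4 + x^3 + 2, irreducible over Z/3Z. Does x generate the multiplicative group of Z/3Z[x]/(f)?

|GF(3^4)^×| = 3^4 − 1 = 80. Prime factorization: 80 = 2^4·5.
f is primitive ⇔ x has order 80 in GF(3)[x]/(f), i.e. x^(80/q) ≠ 1 for each prime q | 80.
x^(40) mod f = 2.
x^(16) mod f = 2x^2 + 2x + 2.
None equal 1, so x has full order 80; f is primitive.

Yes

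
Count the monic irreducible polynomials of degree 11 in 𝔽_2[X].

By the necklace-counting formula, N_2(11) = (1/11) Σ_{d|11} μ(11/d)·2^d.
Divisors of 11: 1, 11; μ(11/d) for each: -1, 1.
Σ = − 2^1 + 2^11 = 2046.
N = 2046/11 = 186.

186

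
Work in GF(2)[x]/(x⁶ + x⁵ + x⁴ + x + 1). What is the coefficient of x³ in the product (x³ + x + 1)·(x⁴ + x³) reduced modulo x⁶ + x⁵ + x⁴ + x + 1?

Multiply in GF(2)[x]: (x³ + x + 1)·(x⁴ + x³) = x⁷ + x⁶ + x⁵ + x³.
Reduce using x⁶ ≡ x⁵ + x⁴ + x + 1 (mod x⁶ + x⁵ + x⁴ + x + 1).
Reduced: x³ + x² + x.

1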